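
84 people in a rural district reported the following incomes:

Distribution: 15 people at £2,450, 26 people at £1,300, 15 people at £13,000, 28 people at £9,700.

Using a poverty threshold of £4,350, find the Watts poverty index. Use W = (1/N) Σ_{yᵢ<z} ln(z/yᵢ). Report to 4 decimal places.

0.4764

Incomes under z: 26×£1,300, 15×£2,450 (q = 41 of N = 84).
ln(z/y) terms: ln(4350/1300) = 1.2078 (×26); ln(4350/2450) = 0.5741 (×15).
W = 40.014418 / 84 = 0.4764.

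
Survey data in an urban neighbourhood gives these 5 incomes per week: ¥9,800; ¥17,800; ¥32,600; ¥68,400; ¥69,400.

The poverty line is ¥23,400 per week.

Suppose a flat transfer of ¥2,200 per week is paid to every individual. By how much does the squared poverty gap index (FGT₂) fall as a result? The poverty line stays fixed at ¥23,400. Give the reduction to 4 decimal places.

Before: below the line — ¥9,800, ¥17,800; squared poverty gap index (FGT₂) = 0.079012.
After the ¥2,200 transfer: below the line — ¥12,000, ¥20,000; squared poverty gap index (FGT₂) = 0.051691.
Reduction = 0.079012 − 0.051691 = 0.0273.

0.0273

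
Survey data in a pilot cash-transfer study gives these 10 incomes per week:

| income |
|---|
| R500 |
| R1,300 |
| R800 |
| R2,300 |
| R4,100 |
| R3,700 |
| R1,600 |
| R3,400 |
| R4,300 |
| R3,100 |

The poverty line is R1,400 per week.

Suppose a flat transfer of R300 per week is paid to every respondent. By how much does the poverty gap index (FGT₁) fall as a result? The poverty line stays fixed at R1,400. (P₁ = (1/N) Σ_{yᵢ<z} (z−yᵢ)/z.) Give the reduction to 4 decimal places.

Before: below the line — R500, R800, R1,300; poverty gap index (FGT₁) = 0.114286.
After the R300 transfer: below the line — R800, R1,100; poverty gap index (FGT₁) = 0.064286.
Reduction = 0.114286 − 0.064286 = 0.0500.

0.0500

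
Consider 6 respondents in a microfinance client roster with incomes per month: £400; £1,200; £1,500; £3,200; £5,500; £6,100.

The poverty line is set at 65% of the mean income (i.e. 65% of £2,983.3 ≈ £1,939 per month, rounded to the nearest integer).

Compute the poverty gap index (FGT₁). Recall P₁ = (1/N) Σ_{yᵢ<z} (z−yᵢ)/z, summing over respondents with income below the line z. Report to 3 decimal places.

Poor units: £400, £1,200, £1,500 (q = 3 of N = 6).
Normalized shortfalls: (1939−400)/1939 = 0.7937; (1939−1200)/1939 = 0.3811; (1939−1500)/1939 = 0.2264.
Σ = 1.401238. Dividing by the full population N = 6 gives P₁ = 0.234.

0.234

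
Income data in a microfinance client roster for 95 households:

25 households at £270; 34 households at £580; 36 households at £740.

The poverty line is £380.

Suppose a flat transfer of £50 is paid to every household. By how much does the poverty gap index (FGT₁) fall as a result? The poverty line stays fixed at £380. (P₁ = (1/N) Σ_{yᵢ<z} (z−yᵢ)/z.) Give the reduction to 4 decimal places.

Before: below the line — 25×£270; poverty gap index (FGT₁) = 0.076177.
After the £50 transfer: below the line — 25×£320; poverty gap index (FGT₁) = 0.041551.
Reduction = 0.076177 − 0.041551 = 0.0346.

0.0346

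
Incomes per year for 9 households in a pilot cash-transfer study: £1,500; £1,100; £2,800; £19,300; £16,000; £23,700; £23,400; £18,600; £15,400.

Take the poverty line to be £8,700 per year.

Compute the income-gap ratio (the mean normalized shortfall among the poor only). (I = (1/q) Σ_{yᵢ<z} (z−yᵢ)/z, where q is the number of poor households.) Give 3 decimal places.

Below z: £1,100, £1,500, £2,800 (q = 3 of N = 9).
Shortfall ratios (z−y)/z: 0.8736, 0.8276, 0.6782; sum = 2.379310.
I averages over the q = 3 poor units only: 2.379310 / 3 = 0.793.

0.793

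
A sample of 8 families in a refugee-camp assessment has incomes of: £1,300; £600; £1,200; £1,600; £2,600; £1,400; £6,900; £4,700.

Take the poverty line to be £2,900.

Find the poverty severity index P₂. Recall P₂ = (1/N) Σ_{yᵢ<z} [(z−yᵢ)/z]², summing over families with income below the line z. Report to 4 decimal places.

0.2195

Below z: £600, £1,200, £1,300, £1,400, £1,600, £2,600 (q = 6 of N = 8).
Normalized shortfalls: (2900−600)/2900 = 0.7931; (2900−1200)/2900 = 0.5862; (2900−1300)/2900 = 0.5517; (2900−1400)/2900 = 0.5172; (2900−1600)/2900 = 0.4483; (2900−2600)/2900 = 0.1034.
Squared: 0.6290; 0.3436; 0.3044; 0.2675; 0.2010; 0.0107.
Sum = 1.756243; P₂ = 1.756243 / 8 = 0.2195.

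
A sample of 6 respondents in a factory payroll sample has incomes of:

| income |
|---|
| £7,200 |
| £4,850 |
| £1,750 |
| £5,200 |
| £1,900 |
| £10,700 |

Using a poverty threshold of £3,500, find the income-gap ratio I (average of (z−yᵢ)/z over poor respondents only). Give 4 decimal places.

Incomes under z: £1,750, £1,900 (q = 2 of N = 6).
Relative gaps: 0.5000, 0.4571; sum = 0.957143.
The income-gap ratio divides by q (the poor only): 0.957143 / 2 = 0.4786.

0.4786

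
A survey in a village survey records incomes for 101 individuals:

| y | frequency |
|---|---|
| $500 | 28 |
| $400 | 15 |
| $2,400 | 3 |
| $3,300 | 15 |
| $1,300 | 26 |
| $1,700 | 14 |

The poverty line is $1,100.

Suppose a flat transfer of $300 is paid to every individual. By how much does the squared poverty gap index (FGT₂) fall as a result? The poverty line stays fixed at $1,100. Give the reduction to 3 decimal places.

0.102

Before: below the line — 15×$400, 28×$500; squared poverty gap index (FGT₂) = 0.14262.
After the $300 transfer: below the line — 15×$700, 28×$800; squared poverty gap index (FGT₂) = 0.04026.
Reduction = 0.14262 − 0.04026 = 0.102.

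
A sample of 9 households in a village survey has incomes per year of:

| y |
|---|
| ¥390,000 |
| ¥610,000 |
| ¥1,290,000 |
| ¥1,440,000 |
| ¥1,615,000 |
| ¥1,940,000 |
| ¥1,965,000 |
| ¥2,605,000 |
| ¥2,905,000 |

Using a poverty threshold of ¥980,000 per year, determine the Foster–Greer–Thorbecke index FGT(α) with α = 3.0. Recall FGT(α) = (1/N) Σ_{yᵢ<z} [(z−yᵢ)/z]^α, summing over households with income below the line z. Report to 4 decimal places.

Incomes under z: ¥390,000, ¥610,000 (q = 2 of N = 9).
Gap ratios (z−y)/z: (980000−390000)/980000 = 0.6020; (980000−610000)/980000 = 0.3776.
Raised to α = 3.0: 0.21821; 0.05382.
Sum = 0.272030; FGT(3.0) = 0.272030 / 9 = 0.0302.

0.0302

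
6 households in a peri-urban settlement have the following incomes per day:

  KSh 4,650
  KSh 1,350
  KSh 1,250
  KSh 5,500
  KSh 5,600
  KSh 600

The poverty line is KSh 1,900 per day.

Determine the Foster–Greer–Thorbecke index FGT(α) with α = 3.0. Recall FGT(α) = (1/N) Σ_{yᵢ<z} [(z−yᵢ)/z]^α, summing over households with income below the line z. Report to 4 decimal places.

Poor units: KSh 600, KSh 1,250, KSh 1,350 (q = 3 of N = 6).
Gap ratios (z−y)/z: (1900−600)/1900 = 0.6842; (1900−1250)/1900 = 0.3421; (1900−1350)/1900 = 0.2895.
Raised to α = 3.0: 0.32031; 0.04004; 0.02426.
Sum = 0.384604; FGT(3.0) = 0.384604 / 6 = 0.0641.

0.0641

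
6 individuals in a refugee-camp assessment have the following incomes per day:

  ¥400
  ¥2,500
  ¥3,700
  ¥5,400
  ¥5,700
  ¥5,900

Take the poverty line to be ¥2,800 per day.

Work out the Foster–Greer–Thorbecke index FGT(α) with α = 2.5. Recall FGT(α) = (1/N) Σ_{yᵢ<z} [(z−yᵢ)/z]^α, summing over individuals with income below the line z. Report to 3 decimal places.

0.114

Below z: ¥400, ¥2,500 (q = 2 of N = 6).
Gap ratios (z−y)/z: (2800−400)/2800 = 0.8571; (2800−2500)/2800 = 0.1071.
Raised to α = 2.5: 0.68019; 0.00376.
Sum = 0.683952; FGT(2.5) = 0.683952 / 6 = 0.114.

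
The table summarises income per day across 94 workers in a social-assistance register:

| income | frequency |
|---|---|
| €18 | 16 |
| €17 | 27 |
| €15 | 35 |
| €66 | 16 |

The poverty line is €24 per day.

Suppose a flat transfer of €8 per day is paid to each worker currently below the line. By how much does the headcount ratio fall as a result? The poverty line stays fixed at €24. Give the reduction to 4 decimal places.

Before: below the line — 35×€15, 27×€17, 16×€18; headcount ratio = 0.829787.
After the €8 transfer: below the line — 35×€23; headcount ratio = 0.372340.
Reduction = 0.829787 − 0.372340 = 0.4574.

0.4574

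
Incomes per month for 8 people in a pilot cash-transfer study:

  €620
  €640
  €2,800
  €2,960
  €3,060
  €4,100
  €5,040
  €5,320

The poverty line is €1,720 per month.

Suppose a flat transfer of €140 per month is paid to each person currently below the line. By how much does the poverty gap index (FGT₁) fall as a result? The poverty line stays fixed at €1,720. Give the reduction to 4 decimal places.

Before: below the line — €620, €640; poverty gap index (FGT₁) = 0.158430.
After the €140 transfer: below the line — €760, €780; poverty gap index (FGT₁) = 0.138081.
Reduction = 0.158430 − 0.138081 = 0.0203.

0.0203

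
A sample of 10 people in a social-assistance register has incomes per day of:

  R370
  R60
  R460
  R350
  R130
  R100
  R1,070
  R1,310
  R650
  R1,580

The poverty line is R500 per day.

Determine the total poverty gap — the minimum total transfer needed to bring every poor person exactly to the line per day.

R1,530

Incomes under z: R60, R100, R130, R350, R370, R460 (q = 6 of N = 10).
Individual gaps: 500−60 = 440; 500−100 = 400; 500−130 = 370; 500−350 = 150; 500−370 = 130; 500−460 = 40.
Aggregate gap = R1,530.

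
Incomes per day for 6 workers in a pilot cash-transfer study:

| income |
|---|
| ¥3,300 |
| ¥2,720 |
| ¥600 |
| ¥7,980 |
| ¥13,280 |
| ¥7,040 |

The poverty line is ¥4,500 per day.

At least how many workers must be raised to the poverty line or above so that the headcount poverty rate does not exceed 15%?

3

Currently q = 3 of N = 6 are below the line (H = 0.500).
A headcount ratio of at most 15% allows at most ⌊0.15 × 6⌋ = 0 poor workers.
So at least 3 − 0 = 3 must be lifted.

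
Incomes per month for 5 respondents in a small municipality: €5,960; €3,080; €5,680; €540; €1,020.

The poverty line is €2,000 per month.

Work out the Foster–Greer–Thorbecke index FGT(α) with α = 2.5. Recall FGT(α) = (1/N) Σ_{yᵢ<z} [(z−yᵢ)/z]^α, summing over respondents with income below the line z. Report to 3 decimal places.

Poor units: €540, €1,020 (q = 2 of N = 5).
Gap ratios (z−y)/z: (2000−540)/2000 = 0.7300; (2000−1020)/2000 = 0.4900.
Raised to α = 2.5: 0.45531; 0.16807.
Sum = 0.623380; FGT(2.5) = 0.623380 / 5 = 0.125.

0.125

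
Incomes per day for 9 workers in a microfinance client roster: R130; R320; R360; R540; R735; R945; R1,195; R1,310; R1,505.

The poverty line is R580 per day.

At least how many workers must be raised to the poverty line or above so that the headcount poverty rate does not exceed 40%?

Currently q = 4 of N = 9 are below the line (H = 0.444).
A headcount ratio of at most 40% allows at most ⌊0.40 × 9⌋ = 3 poor workers.
So at least 4 − 3 = 1 must be lifted.

1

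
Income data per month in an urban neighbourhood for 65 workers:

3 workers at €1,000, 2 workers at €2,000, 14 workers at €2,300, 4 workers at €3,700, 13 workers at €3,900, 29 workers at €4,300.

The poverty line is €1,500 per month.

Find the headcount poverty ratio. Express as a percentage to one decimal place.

4.6%

3 of the 65 workers have income below €1,500.
H = 3/65 = 4.6%.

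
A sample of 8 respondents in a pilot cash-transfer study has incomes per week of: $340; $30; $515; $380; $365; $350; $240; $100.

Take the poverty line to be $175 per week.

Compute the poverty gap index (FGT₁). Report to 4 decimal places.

Poor units: $30, $100 (q = 2 of N = 8).
Normalized shortfalls: (175−30)/175 = 0.8286; (175−100)/175 = 0.4286.
Sum of shortfalls = 1.257143; P₁ averages over all N: 1.257143 / 8 = 0.1571.

0.1571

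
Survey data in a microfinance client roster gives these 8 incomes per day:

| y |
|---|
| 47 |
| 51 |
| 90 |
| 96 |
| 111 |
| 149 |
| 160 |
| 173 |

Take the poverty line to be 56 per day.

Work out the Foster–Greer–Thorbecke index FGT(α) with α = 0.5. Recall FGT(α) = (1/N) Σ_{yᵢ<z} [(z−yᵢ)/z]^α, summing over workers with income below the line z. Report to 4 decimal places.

0.0875

Poor units: 47, 51 (q = 2 of N = 8).
Relative gaps: (56−47)/56 = 0.1607; (56−51)/56 = 0.0893.
Raised to α = 0.5: 0.40089; 0.29881.
Sum = 0.699699; FGT(0.5) = 0.699699 / 8 = 0.0875.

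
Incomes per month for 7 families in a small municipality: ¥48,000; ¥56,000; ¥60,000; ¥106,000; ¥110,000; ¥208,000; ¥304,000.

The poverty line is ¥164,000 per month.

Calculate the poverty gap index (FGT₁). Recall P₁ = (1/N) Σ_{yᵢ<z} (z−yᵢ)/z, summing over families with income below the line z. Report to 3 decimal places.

Incomes under z: ¥48,000, ¥56,000, ¥60,000, ¥106,000, ¥110,000 (q = 5 of N = 7).
Normalized shortfalls: (164000−48000)/164000 = 0.7073; (164000−56000)/164000 = 0.6585; (164000−60000)/164000 = 0.6341; (164000−106000)/164000 = 0.3537; (164000−110000)/164000 = 0.3293.
Σ = 2.682927. Dividing by the full population N = 7 gives P₁ = 0.383.

0.383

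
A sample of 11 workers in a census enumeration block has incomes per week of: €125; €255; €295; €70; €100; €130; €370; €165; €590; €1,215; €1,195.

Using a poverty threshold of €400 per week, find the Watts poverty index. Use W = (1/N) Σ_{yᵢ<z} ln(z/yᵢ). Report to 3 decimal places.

Below the line: €70, €100, €125, €130, €165, €255, €295, €370 (q = 8 of N = 11).
Log gaps: ln(400/70) = 1.7430; ln(400/100) = 1.3863; ln(400/125) = 1.1632; ln(400/130) = 1.1239; ln(400/165) = 0.8855; ln(400/255) = 0.4502; ln(400/295) = 0.3045; ln(400/370) = 0.0780.
W = 7.134515 / 11 = 0.649.

0.649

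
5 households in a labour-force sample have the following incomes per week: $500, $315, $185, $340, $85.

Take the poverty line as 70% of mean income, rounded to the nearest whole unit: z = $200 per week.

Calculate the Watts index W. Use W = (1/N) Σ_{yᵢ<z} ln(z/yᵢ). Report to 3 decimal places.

0.187

Below z: $85, $185 (q = 2 of N = 5).
Log shortfalls: ln(200/85) = 0.8557; ln(200/185) = 0.0780.
W = 0.933628 / 5 = 0.187.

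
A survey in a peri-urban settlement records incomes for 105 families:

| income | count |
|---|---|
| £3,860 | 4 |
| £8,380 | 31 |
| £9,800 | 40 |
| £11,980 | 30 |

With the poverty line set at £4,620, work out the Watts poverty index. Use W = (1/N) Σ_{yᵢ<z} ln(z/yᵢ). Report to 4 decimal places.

Below z: 4×£3,860 (q = 4 of N = 105).
ln(z/y) terms: ln(4620/3860) = 0.1797 (×4).
W = 0.718910 / 105 = 0.0068.

0.0068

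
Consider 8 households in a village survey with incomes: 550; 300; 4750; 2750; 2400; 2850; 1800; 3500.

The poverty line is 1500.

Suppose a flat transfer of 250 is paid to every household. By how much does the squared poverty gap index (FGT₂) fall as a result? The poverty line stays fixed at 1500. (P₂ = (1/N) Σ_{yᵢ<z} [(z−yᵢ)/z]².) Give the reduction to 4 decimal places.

Before: below the line — 300, 550; squared poverty gap index (FGT₂) = 0.130139.
After the 250 transfer: below the line — 550, 800; squared poverty gap index (FGT₂) = 0.077361.
Reduction = 0.130139 − 0.077361 = 0.0528.

0.0528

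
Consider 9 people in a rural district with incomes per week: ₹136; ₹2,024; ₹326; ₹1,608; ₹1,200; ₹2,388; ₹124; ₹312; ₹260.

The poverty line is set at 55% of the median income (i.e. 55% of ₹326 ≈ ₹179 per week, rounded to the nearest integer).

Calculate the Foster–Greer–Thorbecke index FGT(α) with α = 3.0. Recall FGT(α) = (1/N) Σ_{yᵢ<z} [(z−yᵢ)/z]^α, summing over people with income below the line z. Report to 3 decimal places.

0.005

Incomes under z: ₹124, ₹136 (q = 2 of N = 9).
Shortfall ratios: (179−124)/179 = 0.3073; (179−136)/179 = 0.2402.
Raised to α = 3.0: 0.02901; 0.01386.
Sum = 0.042871; FGT(3.0) = 0.042871 / 9 = 0.005.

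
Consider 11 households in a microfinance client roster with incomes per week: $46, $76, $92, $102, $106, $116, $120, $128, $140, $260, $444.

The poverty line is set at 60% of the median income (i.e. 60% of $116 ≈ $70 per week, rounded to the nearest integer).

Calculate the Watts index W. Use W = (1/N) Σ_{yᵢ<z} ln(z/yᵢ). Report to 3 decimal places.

0.038

Poor units: $46 (q = 1 of N = 11).
Log shortfalls: ln(70/46) = 0.4199.
W = 0.419854 / 11 = 0.038.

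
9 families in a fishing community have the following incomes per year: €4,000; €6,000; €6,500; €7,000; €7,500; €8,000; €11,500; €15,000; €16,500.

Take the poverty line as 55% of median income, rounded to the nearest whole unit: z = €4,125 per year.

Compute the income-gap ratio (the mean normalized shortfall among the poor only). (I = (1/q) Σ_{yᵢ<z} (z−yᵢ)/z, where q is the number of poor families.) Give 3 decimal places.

0.030

Below z: €4,000 (q = 1 of N = 9).
Shortfall ratios (z−y)/z: 0.0303; sum = 0.030303.
I averages over the q = 1 poor units only: 0.030303 / 1 = 0.030.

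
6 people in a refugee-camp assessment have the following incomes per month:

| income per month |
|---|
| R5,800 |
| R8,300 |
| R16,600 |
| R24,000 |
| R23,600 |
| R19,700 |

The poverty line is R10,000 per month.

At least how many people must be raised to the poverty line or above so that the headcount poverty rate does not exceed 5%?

2 of the 6 people are poor, so H = 2/6 = 0.333.
A headcount ratio of at most 5% allows at most ⌊0.05 × 6⌋ = 0 poor people.
So at least 2 − 0 = 2 must be lifted.

2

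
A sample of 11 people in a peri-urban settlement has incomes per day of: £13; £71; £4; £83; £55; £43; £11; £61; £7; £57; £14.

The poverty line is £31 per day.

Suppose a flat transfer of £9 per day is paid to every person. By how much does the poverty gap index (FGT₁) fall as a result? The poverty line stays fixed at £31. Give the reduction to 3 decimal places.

0.132

Before: below the line — £4, £7, £11, £13, £14; poverty gap index (FGT₁) = 0.31085.
After the £9 transfer: below the line — £13, £16, £20, £22, £23; poverty gap index (FGT₁) = 0.17889.
Reduction = 0.31085 − 0.17889 = 0.132.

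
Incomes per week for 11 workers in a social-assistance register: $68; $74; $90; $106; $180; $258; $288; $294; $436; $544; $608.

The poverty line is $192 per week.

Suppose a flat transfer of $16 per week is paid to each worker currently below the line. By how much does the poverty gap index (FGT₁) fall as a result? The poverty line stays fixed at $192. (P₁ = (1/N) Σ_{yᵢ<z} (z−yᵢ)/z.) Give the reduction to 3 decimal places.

Before: below the line — $68, $74, $90, $106, $180; poverty gap index (FGT₁) = 0.20928.
After the $16 transfer: below the line — $84, $90, $106, $122; poverty gap index (FGT₁) = 0.17330.
Reduction = 0.20928 − 0.17330 = 0.036.

0.036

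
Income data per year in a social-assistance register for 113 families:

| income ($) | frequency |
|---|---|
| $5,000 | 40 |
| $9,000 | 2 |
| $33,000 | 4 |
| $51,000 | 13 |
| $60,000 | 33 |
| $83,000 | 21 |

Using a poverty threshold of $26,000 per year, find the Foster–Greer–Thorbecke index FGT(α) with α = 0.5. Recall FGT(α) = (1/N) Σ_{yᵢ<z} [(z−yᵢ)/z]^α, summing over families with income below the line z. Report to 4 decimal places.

Below z: 40×$5,000, 2×$9,000 (q = 42 of N = 113).
Gap ratios (z−y)/z: (26000−5000)/26000 = 0.8077 (×40); (26000−9000)/26000 = 0.6538 (×2).
Raised to α = 0.5: 0.89872 (×40); 0.80861 (×2).
Sum = 37.565896; FGT(0.5) = 37.565896 / 113 = 0.3324.

0.3324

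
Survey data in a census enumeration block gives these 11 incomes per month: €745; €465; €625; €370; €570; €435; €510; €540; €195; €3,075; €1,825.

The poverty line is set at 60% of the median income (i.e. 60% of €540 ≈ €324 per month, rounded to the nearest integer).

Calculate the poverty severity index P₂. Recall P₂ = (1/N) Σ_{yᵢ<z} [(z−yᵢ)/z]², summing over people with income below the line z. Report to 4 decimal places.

0.0144

Below the line: €195 (q = 1 of N = 11).
Normalized shortfalls: (324−195)/324 = 0.3981.
Squared: 0.1585.
Sum = 0.158522; P₂ = 0.158522 / 11 = 0.0144.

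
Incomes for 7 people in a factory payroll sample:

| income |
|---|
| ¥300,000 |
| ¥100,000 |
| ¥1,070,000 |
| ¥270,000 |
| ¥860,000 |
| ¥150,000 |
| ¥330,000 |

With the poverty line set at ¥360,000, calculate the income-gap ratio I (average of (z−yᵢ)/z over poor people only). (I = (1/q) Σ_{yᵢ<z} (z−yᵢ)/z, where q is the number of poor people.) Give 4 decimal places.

Poor units: ¥100,000, ¥150,000, ¥270,000, ¥300,000, ¥330,000 (q = 5 of N = 7).
Shortfall ratios (z−y)/z: 0.7222, 0.5833, 0.2500, 0.1667, 0.0833; sum = 1.805556.
I averages over the q = 5 poor units only: 1.805556 / 5 = 0.3611.

0.3611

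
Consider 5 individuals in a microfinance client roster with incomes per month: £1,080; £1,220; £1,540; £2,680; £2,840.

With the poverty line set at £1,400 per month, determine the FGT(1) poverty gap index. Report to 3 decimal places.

0.071

Poor units: £1,080, £1,220 (q = 2 of N = 5).
Relative gaps: (1400−1080)/1400 = 0.2286; (1400−1220)/1400 = 0.1286.
Σ = 0.357143. Dividing by the full population N = 5 gives P₁ = 0.071.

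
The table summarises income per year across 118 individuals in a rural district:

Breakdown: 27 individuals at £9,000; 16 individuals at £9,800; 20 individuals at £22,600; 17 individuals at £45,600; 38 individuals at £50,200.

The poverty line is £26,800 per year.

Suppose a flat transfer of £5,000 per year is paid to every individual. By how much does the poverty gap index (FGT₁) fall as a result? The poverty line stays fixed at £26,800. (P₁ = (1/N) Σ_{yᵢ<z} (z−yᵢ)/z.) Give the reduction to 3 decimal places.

Before: below the line — 27×£9,000, 16×£9,800, 20×£22,600; poverty gap index (FGT₁) = 0.26455.
After the £5,000 transfer: below the line — 27×£14,000, 16×£14,800; poverty gap index (FGT₁) = 0.17000.
Reduction = 0.26455 − 0.17000 = 0.095.

0.095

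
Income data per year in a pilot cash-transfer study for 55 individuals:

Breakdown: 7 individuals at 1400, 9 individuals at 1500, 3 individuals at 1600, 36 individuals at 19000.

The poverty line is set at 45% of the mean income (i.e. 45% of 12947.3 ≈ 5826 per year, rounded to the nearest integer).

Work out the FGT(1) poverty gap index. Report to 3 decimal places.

0.258

Poor units: 7×1400, 9×1500, 3×1600 (q = 19 of N = 55).
Shortfall ratios: (5826−1400)/5826 = 0.7597 (×7); (5826−1500)/5826 = 0.7425 (×9); (5826−1600)/5826 = 0.7254 (×3).
Σ = 14.176794. Dividing by the full population N = 55 gives P₁ = 0.258.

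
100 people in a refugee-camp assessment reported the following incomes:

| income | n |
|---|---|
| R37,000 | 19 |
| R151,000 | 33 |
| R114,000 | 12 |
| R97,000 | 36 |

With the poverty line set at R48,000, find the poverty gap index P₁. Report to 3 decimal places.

Incomes under z: 19×R37,000 (q = 19 of N = 100).
Relative gaps: (48000−37000)/48000 = 0.2292 (×19).
Sum of shortfalls = 4.354167; P₁ averages over all N: 4.354167 / 100 = 0.044.

0.044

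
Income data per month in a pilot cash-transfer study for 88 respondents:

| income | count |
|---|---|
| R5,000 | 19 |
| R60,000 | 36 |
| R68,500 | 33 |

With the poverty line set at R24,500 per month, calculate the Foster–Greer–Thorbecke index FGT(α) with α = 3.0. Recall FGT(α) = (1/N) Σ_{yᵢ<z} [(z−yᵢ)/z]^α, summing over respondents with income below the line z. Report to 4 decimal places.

0.1089

Poor units: 19×R5,000 (q = 19 of N = 88).
Shortfall ratios: (24500−5000)/24500 = 0.7959 (×19).
Raised to α = 3.0: 0.50420 (×19).
Sum = 9.579860; FGT(3.0) = 9.579860 / 88 = 0.1089.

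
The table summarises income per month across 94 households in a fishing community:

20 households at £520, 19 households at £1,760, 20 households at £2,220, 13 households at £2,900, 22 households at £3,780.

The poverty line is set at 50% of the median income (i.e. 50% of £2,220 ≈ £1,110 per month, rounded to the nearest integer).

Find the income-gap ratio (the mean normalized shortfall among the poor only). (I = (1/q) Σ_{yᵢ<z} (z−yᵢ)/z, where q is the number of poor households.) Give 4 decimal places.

0.5315

Poor units: 20×£520 (q = 20 of N = 94).
Shortfall ratios (z−y)/z: 0.5315 (×20); sum = 10.630631.
The income-gap ratio divides by q (the poor only): 10.630631 / 20 = 0.5315.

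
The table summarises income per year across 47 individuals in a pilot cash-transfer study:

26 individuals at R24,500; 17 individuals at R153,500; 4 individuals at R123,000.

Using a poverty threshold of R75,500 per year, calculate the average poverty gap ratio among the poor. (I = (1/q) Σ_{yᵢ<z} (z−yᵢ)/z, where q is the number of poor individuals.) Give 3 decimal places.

0.675

Below z: 26×R24,500 (q = 26 of N = 47).
Shortfall ratios (z−y)/z: 0.6755 (×26); sum = 17.562914.
The income-gap ratio divides by q (the poor only): 17.562914 / 26 = 0.675.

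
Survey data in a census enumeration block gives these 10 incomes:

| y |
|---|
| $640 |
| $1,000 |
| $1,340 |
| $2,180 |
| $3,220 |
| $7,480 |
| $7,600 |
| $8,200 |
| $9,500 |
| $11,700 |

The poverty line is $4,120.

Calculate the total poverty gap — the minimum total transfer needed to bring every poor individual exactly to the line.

$12,220

Below the line: $640, $1,000, $1,340, $2,180, $3,220 (q = 5 of N = 10).
Individual gaps: 4120−640 = 3480; 4120−1000 = 3120; 4120−1340 = 2780; 4120−2180 = 1940; 4120−3220 = 900.
Aggregate gap = $12,220.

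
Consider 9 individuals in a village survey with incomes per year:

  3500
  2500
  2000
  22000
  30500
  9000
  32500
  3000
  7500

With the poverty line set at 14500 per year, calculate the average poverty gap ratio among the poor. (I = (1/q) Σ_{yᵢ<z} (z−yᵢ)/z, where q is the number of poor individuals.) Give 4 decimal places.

0.6839

Incomes under z: 2000, 2500, 3000, 3500, 7500, 9000 (q = 6 of N = 9).
Shortfall ratios (z−y)/z: 0.8621, 0.8276, 0.7931, 0.7586, 0.4828, 0.3793; sum = 4.103448.
The income-gap ratio divides by q (the poor only): 4.103448 / 6 = 0.6839.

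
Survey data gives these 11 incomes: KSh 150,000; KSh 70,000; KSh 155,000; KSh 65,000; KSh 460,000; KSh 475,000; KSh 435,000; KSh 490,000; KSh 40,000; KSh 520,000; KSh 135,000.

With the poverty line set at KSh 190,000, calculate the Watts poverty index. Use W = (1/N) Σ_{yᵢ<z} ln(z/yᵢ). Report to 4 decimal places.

0.4010

Below z: KSh 40,000, KSh 65,000, KSh 70,000, KSh 135,000, KSh 150,000, KSh 155,000 (q = 6 of N = 11).
Log shortfalls: ln(190000/40000) = 1.5581; ln(190000/65000) = 1.0726; ln(190000/70000) = 0.9985; ln(190000/135000) = 0.3417; ln(190000/150000) = 0.2364; ln(190000/155000) = 0.2036.
W = 4.411047 / 11 = 0.4010.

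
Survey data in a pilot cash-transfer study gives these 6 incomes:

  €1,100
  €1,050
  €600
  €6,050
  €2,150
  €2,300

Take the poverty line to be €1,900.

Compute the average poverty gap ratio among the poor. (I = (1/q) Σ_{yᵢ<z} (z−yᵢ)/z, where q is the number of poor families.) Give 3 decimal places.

0.518

Incomes under z: €600, €1,050, €1,100 (q = 3 of N = 6).
Relative gaps: 0.6842, 0.4474, 0.4211; sum = 1.552632.
I averages over the q = 3 poor units only: 1.552632 / 3 = 0.518.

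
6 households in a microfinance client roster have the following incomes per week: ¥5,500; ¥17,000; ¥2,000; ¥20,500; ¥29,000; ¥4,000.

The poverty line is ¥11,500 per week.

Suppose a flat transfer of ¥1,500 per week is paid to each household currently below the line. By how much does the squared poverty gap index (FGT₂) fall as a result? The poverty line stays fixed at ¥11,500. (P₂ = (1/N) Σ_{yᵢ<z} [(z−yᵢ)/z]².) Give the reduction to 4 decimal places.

Before: below the line — ¥2,000, ¥4,000, ¥5,500; squared poverty gap index (FGT₂) = 0.229994.
After the ¥1,500 transfer: below the line — ¥3,500, ¥5,500, ¥7,000; squared poverty gap index (FGT₂) = 0.151544.
Reduction = 0.229994 − 0.151544 = 0.0784.

0.0784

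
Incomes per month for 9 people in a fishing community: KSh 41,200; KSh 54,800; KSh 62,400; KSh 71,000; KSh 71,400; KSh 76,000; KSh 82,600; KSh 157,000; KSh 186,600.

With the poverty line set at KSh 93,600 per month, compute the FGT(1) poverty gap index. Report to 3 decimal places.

Below z: KSh 41,200, KSh 54,800, KSh 62,400, KSh 71,000, KSh 71,400, KSh 76,000, KSh 82,600 (q = 7 of N = 9).
Relative gaps: (93600−41200)/93600 = 0.5598; (93600−54800)/93600 = 0.4145; (93600−62400)/93600 = 0.3333; (93600−71000)/93600 = 0.2415; (93600−71400)/93600 = 0.2372; (93600−76000)/93600 = 0.1880; (93600−82600)/93600 = 0.1175.
Σ = 2.091880. Dividing by the full population N = 9 gives P₁ = 0.232.

0.232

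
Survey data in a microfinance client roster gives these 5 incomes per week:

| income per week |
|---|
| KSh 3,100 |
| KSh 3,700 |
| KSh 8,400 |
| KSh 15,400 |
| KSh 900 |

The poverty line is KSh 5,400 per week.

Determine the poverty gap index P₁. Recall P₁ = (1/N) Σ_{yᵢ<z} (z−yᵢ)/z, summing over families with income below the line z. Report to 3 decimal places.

0.315

Incomes under z: KSh 900, KSh 3,100, KSh 3,700 (q = 3 of N = 5).
Relative gaps: (5400−900)/5400 = 0.8333; (5400−3100)/5400 = 0.4259; (5400−3700)/5400 = 0.3148.
Σ = 1.574074. Dividing by the full population N = 5 gives P₁ = 0.315.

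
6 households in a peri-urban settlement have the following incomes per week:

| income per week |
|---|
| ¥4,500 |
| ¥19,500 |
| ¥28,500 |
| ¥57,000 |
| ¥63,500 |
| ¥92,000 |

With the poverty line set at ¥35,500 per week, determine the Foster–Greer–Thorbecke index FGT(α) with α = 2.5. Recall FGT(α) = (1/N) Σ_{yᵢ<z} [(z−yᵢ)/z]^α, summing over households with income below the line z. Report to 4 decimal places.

0.1444

Below z: ¥4,500, ¥19,500, ¥28,500 (q = 3 of N = 6).
Gap ratios (z−y)/z: (35500−4500)/35500 = 0.8732; (35500−19500)/35500 = 0.4507; (35500−28500)/35500 = 0.1972.
Raised to α = 2.5: 0.71258; 0.13637; 0.01727.
Sum = 0.866218; FGT(2.5) = 0.866218 / 6 = 0.1444.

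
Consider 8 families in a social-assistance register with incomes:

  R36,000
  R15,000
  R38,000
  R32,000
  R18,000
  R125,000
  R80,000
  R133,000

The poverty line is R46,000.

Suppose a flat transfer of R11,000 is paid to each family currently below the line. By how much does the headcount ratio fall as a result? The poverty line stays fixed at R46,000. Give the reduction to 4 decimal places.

0.2500

Before: below the line — R15,000, R18,000, R32,000, R36,000, R38,000; headcount ratio = 0.625000.
After the R11,000 transfer: below the line — R26,000, R29,000, R43,000; headcount ratio = 0.375000.
Reduction = 0.625000 − 0.375000 = 0.2500.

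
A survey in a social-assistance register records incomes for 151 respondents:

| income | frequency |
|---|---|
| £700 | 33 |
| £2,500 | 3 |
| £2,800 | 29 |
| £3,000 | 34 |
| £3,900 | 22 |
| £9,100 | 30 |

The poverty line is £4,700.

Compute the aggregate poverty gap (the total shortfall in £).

Incomes under z: 33×£700, 3×£2,500, 29×£2,800, 34×£3,000, 22×£3,900 (q = 121 of N = 151).
Individual gaps: 33×(4700−700) = 132000; 3×(4700−2500) = 6600; 29×(4700−2800) = 55100; 34×(4700−3000) = 57800; 22×(4700−3900) = 17600.
Aggregate gap = £269,100.

£269,100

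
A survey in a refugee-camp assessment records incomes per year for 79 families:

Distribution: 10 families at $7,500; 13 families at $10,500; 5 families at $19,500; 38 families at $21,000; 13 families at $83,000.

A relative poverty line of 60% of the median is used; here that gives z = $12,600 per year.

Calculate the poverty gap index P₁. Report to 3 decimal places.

0.079

Below z: 10×$7,500, 13×$10,500 (q = 23 of N = 79).
Relative gaps: (12600−7500)/12600 = 0.4048 (×10); (12600−10500)/12600 = 0.1667 (×13).
Sum of shortfalls = 6.214286; P₁ averages over all N: 6.214286 / 79 = 0.079.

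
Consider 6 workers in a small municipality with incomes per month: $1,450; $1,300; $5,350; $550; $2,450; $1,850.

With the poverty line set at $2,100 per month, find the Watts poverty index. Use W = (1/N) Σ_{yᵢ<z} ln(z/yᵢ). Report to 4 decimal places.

0.3861

Incomes under z: $550, $1,300, $1,450, $1,850 (q = 4 of N = 6).
ln(z/y) terms: ln(2100/550) = 1.3398; ln(2100/1300) = 0.4796; ln(2100/1450) = 0.3704; ln(2100/1850) = 0.1268.
W = 2.316473 / 6 = 0.3861.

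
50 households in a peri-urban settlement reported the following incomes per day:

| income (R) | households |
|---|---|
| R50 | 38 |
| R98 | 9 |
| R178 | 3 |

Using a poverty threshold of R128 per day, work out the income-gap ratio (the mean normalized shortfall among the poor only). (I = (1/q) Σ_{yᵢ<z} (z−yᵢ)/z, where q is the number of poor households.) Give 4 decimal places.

0.5376

Below z: 38×R50, 9×R98 (q = 47 of N = 50).
Relative gaps: 0.6094 (×38), 0.2344 (×9); sum = 25.265625.
I averages over the q = 47 poor units only: 25.265625 / 47 = 0.5376.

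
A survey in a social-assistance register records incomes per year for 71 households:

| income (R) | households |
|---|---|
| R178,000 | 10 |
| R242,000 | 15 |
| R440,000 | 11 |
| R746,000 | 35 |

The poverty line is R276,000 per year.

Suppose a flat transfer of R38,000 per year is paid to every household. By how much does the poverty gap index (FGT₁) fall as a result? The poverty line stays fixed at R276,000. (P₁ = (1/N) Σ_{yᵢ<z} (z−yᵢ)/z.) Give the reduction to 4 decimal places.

Before: below the line — 10×R178,000, 15×R242,000; poverty gap index (FGT₁) = 0.076036.
After the R38,000 transfer: below the line — 10×R216,000; poverty gap index (FGT₁) = 0.030618.
Reduction = 0.076036 − 0.030618 = 0.0454.

0.0454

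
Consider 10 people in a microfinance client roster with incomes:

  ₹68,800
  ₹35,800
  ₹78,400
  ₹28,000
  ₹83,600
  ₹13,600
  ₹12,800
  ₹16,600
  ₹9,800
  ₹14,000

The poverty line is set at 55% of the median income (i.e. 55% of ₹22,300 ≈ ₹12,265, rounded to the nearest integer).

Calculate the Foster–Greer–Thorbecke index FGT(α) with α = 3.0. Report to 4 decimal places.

Below the line: ₹9,800 (q = 1 of N = 10).
Relative gaps: (12265−9800)/12265 = 0.2010.
Raised to α = 3.0: 0.00812.
Sum = 0.008118; FGT(3.0) = 0.008118 / 10 = 0.0008.

0.0008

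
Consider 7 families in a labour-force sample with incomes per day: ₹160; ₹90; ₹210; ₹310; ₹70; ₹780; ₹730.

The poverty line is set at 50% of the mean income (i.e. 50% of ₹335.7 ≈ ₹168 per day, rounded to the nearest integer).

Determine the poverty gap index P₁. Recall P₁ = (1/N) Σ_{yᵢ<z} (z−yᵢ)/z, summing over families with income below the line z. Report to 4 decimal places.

Incomes under z: ₹70, ₹90, ₹160 (q = 3 of N = 7).
Gap ratios (z−y)/z: (168−70)/168 = 0.5833; (168−90)/168 = 0.4643; (168−160)/168 = 0.0476.
Σ = 1.095238. Dividing by the full population N = 7 gives P₁ = 0.1565.

0.1565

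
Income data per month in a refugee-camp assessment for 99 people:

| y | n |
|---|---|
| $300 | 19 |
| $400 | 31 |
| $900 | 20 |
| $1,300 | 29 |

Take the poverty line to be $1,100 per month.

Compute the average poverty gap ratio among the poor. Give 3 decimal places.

0.531

Below the line: 19×$300, 31×$400, 20×$900 (q = 70 of N = 99).
Shortfall ratios (z−y)/z: 0.7273 (×19), 0.6364 (×31), 0.1818 (×20); sum = 37.181818.
I averages over the q = 70 poor units only: 37.181818 / 70 = 0.531.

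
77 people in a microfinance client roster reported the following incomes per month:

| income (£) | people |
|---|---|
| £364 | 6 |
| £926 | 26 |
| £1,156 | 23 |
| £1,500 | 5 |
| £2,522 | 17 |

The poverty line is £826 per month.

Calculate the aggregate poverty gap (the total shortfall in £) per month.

Below z: 6×£364 (q = 6 of N = 77).
Individual gaps: 6×(826−364) = 2772.
Aggregate gap = £2,772.

£2,772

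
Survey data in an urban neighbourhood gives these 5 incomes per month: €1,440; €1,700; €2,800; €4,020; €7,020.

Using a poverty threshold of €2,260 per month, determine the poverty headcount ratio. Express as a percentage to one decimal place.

40.0%

2 of the 5 respondents have income below €2,260.
H = 2/5 = 40.0%.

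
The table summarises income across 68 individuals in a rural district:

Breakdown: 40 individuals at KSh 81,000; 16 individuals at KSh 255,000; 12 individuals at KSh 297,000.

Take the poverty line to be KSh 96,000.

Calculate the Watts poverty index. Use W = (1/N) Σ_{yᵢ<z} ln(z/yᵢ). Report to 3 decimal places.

0.100

Below the line: 40×KSh 81,000 (q = 40 of N = 68).
ln(z/y) terms: ln(96000/81000) = 0.1699 (×40).
W = 6.795961 / 68 = 0.100.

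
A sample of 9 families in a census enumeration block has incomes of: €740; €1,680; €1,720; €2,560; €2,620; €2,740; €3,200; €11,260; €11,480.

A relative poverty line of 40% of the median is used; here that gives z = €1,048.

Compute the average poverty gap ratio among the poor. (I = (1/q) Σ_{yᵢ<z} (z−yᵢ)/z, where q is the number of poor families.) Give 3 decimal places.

Poor units: €740 (q = 1 of N = 9).
Relative gaps: 0.2939; sum = 0.293893.
I averages over the q = 1 poor units only: 0.293893 / 1 = 0.294.

0.294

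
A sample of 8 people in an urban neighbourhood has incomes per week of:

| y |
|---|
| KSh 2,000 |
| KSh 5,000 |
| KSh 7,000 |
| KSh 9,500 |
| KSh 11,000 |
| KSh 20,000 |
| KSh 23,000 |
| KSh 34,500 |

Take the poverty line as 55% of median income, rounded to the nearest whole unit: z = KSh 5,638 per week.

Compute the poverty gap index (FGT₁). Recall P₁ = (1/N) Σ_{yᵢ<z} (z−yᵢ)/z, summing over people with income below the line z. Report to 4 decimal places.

0.0948

Poor units: KSh 2,000, KSh 5,000 (q = 2 of N = 8).
Shortfall ratios: (5638−2000)/5638 = 0.6453; (5638−5000)/5638 = 0.1132.
Σ = 0.758425. Dividing by the full population N = 8 gives P₁ = 0.0948.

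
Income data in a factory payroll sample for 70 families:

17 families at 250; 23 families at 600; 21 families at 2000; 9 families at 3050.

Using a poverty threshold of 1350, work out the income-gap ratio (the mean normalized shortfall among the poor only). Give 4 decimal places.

0.6657

Below z: 17×250, 23×600 (q = 40 of N = 70).
Shortfall ratios (z−y)/z: 0.8148 (×17), 0.5556 (×23); sum = 26.629630.
I averages over the q = 40 poor units only: 26.629630 / 40 = 0.6657.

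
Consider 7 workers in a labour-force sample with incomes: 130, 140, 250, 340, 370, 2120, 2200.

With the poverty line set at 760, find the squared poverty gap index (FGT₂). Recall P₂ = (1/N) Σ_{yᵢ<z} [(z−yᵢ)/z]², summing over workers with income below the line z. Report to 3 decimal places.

Poor units: 130, 140, 250, 340, 370 (q = 5 of N = 7).
Shortfall ratios: (760−130)/760 = 0.8289; (760−140)/760 = 0.8158; (760−250)/760 = 0.6711; (760−340)/760 = 0.5526; (760−370)/760 = 0.5132.
Squared: 0.6872; 0.6655; 0.4503; 0.3054; 0.2633.
Sum = 2.371711; P₂ = 2.371711 / 7 = 0.339.

0.339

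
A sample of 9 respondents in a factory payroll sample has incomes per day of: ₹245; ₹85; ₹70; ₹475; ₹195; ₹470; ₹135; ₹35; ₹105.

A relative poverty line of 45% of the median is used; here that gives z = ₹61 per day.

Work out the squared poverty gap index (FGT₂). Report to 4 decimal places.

Below z: ₹35 (q = 1 of N = 9).
Normalized shortfalls: (61−35)/61 = 0.4262.
Squared: 0.1817.
Sum = 0.181672; P₂ = 0.181672 / 9 = 0.0202.

0.0202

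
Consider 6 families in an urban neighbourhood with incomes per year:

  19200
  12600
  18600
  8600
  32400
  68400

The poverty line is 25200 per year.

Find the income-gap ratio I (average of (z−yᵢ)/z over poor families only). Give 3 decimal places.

Below the line: 8600, 12600, 18600, 19200 (q = 4 of N = 6).
Relative gaps: 0.6587, 0.5000, 0.2619, 0.2381; sum = 1.658730.
The income-gap ratio divides by q (the poor only): 1.658730 / 4 = 0.415.

0.415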